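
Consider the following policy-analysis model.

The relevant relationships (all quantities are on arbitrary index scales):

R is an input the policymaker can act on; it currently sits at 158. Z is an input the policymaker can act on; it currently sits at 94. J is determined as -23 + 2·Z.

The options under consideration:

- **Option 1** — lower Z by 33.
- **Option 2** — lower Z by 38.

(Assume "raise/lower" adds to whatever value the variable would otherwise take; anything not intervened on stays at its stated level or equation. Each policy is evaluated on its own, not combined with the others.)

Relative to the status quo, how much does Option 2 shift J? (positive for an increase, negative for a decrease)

Baseline:
  Z = 94
  J = -23 + 2·94 = 165
Option 2 (Z − 38):
  Z = 94 − 38 = 56
  J = -23 + 2·56 = 89
Change in J: 89 − 165 = -76

-76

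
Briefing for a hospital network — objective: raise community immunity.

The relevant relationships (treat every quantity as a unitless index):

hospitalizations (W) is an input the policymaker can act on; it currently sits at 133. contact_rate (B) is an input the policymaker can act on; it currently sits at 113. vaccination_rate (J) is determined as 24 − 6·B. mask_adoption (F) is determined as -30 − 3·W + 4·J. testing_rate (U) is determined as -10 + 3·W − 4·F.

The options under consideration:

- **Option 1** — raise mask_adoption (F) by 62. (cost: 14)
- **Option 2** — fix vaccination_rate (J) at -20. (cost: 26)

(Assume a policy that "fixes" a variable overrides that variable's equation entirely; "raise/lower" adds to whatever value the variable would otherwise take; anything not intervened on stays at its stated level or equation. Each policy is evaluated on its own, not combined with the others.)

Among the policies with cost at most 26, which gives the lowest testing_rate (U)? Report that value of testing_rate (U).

2425

Option 1 (F + 62):
  W = 133
  B = 113
  J = 24 − 6·113 = -654
  F = -30 − 3·133 + 4·(-654) (+62 from intervention) = -2983
  U = -10 + 3·133 − 4·(-2983) = 12321
Option 2 (J := -20):
  W = 133
  B = 113
  J = -20
  F = -30 − 3·133 + 4·(-20) = -509
  U = -10 + 3·133 − 4·(-509) = 2425
Comparing — Option 1: U=12321, Option 2: U=2425. Lowest is 2425 (Option 2).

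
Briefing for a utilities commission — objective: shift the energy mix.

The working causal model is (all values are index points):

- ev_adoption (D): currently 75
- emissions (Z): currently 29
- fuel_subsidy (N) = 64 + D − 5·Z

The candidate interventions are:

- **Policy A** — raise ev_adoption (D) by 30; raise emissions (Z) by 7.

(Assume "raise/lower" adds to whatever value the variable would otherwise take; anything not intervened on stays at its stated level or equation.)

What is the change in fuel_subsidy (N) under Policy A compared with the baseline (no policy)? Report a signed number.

-5

Baseline:
  D = 75
  Z = 29
  N = 64 + 75 − 5·29 = -6
Policy A (D + 30, Z + 7):
  D = 75 + 30 = 105
  Z = 29 + 7 = 36
  N = 64 + 105 − 5·36 = -11
Change in N: -11 − (-6) = -5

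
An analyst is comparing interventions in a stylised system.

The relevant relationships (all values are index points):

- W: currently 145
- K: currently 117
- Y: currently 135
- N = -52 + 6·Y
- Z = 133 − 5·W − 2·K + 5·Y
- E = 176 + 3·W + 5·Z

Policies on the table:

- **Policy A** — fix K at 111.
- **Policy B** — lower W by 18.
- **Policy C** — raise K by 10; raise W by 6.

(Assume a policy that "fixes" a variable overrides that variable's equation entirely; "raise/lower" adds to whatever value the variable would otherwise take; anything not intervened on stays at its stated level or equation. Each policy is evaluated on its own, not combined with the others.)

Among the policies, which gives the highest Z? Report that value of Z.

-61

Policy A (K := 111):
  W = 145
  K = 111
  Y = 135
  Z = 133 − 5·145 − 2·111 + 5·135 = -139
Policy B (W − 18):
  W = 145 − 18 = 127
  K = 117
  Y = 135
  Z = 133 − 5·127 − 2·117 + 5·135 = -61
Policy C (K + 10, W + 6):
  W = 145 + 6 = 151
  K = 117 + 10 = 127
  Y = 135
  Z = 133 − 5·151 − 2·127 + 5·135 = -201
Comparing — Policy A: Z=-139, Policy B: Z=-61, Policy C: Z=-201. Highest is -61 (Policy B).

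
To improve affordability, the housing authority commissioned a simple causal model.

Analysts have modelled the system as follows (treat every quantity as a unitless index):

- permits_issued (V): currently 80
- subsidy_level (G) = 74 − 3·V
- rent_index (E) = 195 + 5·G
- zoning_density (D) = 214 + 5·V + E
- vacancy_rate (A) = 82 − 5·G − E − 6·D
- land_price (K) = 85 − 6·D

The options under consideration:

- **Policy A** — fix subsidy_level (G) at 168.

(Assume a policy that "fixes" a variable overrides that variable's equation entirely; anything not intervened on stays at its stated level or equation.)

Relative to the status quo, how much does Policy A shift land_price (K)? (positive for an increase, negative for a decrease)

-10020

Baseline:
  V = 80
  G = 74 − 3·80 = -166
  E = 195 + 5·(-166) = -635
  D = 214 + 5·80 + (-635) = -21
  K = 85 − 6·(-21) = 211
Policy A (G := 168):
  V = 80
  G = 168
  E = 195 + 5·168 = 1035
  D = 214 + 5·80 + 1035 = 1649
  K = 85 − 6·1649 = -9809
Change in K: -9809 − 211 = -10020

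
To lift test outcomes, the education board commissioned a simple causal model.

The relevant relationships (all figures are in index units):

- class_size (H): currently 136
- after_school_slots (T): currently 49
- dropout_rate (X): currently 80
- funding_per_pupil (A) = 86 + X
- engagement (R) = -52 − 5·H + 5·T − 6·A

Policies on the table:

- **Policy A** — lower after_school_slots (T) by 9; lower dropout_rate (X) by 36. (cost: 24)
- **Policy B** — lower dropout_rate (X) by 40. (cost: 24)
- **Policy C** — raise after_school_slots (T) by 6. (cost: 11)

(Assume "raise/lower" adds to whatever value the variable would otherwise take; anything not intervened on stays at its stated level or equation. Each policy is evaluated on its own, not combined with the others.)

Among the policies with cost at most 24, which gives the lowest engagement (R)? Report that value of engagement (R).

Policy A (T − 9, X − 36):
  H = 136
  T = 49 − 9 = 40
  X = 80 − 36 = 44
  A = 86 + 44 = 130
  R = -52 − 5·136 + 5·40 − 6·130 = -1312
Policy B (X − 40):
  H = 136
  T = 49
  X = 80 − 40 = 40
  A = 86 + 40 = 126
  R = -52 − 5·136 + 5·49 − 6·126 = -1243
Policy C (T + 6):
  H = 136
  T = 49 + 6 = 55
  X = 80
  A = 86 + 80 = 166
  R = -52 − 5·136 + 5·55 − 6·166 = -1453
Comparing — Policy A: R=-1312, Policy B: R=-1243, Policy C: R=-1453. Lowest is -1453 (Policy C).

-1453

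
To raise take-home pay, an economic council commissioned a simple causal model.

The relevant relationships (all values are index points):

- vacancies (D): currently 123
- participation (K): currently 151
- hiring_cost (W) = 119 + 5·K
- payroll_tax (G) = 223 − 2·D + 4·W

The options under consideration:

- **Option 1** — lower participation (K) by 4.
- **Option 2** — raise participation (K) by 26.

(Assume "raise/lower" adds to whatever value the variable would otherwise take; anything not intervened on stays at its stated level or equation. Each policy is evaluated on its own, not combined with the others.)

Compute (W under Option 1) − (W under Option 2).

Option 1 (K − 4):
  K = 151 − 4 = 147
  W = 119 + 5·147 = 854
Option 2 (K + 26):
  K = 151 + 26 = 177
  W = 119 + 5·177 = 1004
W: 854 − 1004 = -150

-150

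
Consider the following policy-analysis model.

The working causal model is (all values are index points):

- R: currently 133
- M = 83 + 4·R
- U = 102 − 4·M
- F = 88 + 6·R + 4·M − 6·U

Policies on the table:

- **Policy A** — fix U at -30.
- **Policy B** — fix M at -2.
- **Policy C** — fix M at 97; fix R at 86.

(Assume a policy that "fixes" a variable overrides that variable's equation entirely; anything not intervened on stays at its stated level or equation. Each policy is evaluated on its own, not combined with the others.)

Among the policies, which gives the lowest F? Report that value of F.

Policy A (U := -30):
  R = 133
  M = 83 + 4·133 = 615
  U = -30
  F = 88 + 6·133 + 4·615 − 6·(-30) = 3526
Policy B (M := -2):
  R = 133
  M = -2
  U = 102 − 4·(-2) = 110
  F = 88 + 6·133 + 4·(-2) − 6·110 = 218
Policy C (M := 97, R := 86):
  R = 86
  M = 97
  U = 102 − 4·97 = -286
  F = 88 + 6·86 + 4·97 − 6·(-286) = 2708
Comparing — Policy A: F=3526, Policy B: F=218, Policy C: F=2708. Lowest is 218 (Policy B).

218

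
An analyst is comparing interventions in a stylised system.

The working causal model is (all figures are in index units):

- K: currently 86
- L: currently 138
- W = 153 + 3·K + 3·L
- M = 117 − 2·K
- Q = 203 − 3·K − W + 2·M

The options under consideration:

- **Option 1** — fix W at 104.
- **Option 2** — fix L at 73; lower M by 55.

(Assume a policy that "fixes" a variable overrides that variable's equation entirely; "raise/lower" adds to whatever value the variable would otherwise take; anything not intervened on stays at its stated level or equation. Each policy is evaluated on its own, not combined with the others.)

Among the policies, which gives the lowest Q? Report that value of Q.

-905

Option 1 (W := 104):
  K = 86
  L = 138
  W = 104
  M = 117 − 2·86 = -55
  Q = 203 − 3·86 − 104 + 2·(-55) = -269
Option 2 (L := 73, M − 55):
  K = 86
  L = 73
  W = 153 + 3·86 + 3·73 = 630
  M = 117 − 2·86 (−55 from intervention) = -110
  Q = 203 − 3·86 − 630 + 2·(-110) = -905
Comparing — Option 1: Q=-269, Option 2: Q=-905. Lowest is -905 (Option 2).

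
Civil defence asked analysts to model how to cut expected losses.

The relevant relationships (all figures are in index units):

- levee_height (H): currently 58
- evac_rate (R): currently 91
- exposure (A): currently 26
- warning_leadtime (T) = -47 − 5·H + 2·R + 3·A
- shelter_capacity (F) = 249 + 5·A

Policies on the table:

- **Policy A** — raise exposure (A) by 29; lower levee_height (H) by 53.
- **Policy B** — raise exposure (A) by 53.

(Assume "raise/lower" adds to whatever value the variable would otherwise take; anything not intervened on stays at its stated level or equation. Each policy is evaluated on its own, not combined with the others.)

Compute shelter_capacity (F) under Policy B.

Policy B (A + 53):
  A = 26 + 53 = 79
  F = 249 + 5·79 = 644

644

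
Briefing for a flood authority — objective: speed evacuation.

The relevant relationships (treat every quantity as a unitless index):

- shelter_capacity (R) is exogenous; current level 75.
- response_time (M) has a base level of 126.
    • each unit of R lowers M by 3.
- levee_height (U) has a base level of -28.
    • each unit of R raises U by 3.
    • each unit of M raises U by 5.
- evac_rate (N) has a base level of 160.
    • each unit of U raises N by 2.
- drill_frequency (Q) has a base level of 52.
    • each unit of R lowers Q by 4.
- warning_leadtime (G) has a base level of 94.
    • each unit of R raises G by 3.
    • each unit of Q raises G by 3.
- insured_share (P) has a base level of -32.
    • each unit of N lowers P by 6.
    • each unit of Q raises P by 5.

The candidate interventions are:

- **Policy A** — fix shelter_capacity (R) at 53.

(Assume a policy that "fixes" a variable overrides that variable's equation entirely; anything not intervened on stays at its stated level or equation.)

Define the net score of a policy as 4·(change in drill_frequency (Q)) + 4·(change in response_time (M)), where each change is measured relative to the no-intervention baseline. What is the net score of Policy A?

Baseline:
  R = 75
  M = 126 − 3·75 = -99
  Q = 52 − 4·75 = -248
Policy A (R := 53):
  R = 53
  M = 126 − 3·53 = -33
  Q = 52 − 4·53 = -160
ΔQ = -160 − (-248) = 88; ΔM = -33 − (-99) = 66
Score = 4·88 + 4·66 = 616

616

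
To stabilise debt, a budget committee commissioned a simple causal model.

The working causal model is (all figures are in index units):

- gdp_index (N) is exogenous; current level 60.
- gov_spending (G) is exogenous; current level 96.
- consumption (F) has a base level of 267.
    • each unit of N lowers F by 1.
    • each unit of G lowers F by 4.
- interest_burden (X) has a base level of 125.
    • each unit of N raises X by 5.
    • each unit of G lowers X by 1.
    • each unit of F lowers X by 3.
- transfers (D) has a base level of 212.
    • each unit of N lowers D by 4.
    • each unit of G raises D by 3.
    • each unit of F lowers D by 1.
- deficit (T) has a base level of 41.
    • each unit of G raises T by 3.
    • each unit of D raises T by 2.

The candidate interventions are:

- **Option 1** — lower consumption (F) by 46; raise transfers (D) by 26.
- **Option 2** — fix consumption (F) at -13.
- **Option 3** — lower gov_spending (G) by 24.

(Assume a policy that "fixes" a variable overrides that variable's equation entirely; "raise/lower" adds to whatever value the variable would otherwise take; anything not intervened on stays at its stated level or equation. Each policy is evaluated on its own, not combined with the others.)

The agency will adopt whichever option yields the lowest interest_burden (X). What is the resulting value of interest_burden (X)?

368

Option 1 (F − 46, D + 26):
  N = 60
  G = 96
  F = 267 − 60 − 4·96 (−46 from intervention) = -223
  X = 125 + 5·60 − 96 − 3·(-223) = 998
Option 2 (F := -13):
  N = 60
  G = 96
  F = -13
  X = 125 + 5·60 − 96 − 3·(-13) = 368
Option 3 (G − 24):
  N = 60
  G = 96 − 24 = 72
  F = 267 − 60 − 4·72 = -81
  X = 125 + 5·60 − 72 − 3·(-81) = 596
Comparing — Option 1: X=998, Option 2: X=368, Option 3: X=596. Lowest is 368 (Option 2).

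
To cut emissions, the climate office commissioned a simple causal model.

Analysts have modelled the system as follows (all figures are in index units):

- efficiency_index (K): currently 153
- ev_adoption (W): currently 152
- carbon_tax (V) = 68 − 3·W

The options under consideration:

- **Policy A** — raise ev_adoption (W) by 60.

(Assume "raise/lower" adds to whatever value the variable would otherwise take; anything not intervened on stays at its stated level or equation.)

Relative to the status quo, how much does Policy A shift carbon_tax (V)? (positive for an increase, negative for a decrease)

-180

Baseline:
  W = 152
  V = 68 − 3·152 = -388
Policy A (W + 60):
  W = 152 + 60 = 212
  V = 68 − 3·212 = -568
Change in V: -568 − (-388) = -180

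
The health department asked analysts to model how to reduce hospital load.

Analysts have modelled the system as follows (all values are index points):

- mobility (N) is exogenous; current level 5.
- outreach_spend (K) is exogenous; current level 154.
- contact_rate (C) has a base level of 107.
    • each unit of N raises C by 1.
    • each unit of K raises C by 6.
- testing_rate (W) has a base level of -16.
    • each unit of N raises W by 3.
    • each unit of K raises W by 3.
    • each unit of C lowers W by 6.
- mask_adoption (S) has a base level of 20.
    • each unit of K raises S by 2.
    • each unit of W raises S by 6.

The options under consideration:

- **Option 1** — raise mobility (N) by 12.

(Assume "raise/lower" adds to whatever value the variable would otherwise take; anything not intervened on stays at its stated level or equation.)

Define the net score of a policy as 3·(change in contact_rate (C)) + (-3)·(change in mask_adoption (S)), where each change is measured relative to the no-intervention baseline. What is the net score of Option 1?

Baseline:
  N = 5
  K = 154
  C = 107 + 5 + 6·154 = 1036
  W = -16 + 3·5 + 3·154 − 6·1036 = -5755
  S = 20 + 2·154 + 6·(-5755) = -34202
Option 1 (N + 12):
  N = 5 + 12 = 17
  K = 154
  C = 107 + 17 + 6·154 = 1048
  W = -16 + 3·17 + 3·154 − 6·1048 = -5791
  S = 20 + 2·154 + 6·(-5791) = -34418
ΔC = 1048 − 1036 = 12; ΔS = -34418 − (-34202) = -216
Score = 3·12 + (-3)·(-216) = 684

684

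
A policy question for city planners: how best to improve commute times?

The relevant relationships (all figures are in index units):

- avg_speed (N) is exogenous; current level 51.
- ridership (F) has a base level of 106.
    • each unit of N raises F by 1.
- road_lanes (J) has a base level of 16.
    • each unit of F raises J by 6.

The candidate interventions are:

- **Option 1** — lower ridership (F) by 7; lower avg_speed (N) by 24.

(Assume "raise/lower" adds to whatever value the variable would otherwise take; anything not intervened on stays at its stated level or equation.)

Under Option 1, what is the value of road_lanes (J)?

772

Option 1 (F − 7, N − 24):
  N = 51 − 24 = 27
  F = 106 + 27 (−7 from intervention) = 126
  J = 16 + 6·126 = 772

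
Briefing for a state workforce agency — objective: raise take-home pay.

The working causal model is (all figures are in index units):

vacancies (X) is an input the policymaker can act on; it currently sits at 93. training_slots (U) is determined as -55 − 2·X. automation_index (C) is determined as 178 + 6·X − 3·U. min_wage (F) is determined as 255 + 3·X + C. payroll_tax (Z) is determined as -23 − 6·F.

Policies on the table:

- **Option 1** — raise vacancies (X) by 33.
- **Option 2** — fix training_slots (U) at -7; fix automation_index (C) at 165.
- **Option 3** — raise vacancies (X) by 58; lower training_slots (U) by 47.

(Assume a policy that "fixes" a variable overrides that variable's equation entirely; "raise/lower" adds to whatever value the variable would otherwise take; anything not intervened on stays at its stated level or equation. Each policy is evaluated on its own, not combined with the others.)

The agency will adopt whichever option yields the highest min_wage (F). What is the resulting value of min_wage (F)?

Option 1 (X + 33):
  X = 93 + 33 = 126
  U = -55 − 2·126 = -307
  C = 178 + 6·126 − 3·(-307) = 1855
  F = 255 + 3·126 + 1855 = 2488
Option 2 (U := -7, C := 165):
  X = 93
  U = -7
  C = 165
  F = 255 + 3·93 + 165 = 699
Option 3 (X + 58, U − 47):
  X = 93 + 58 = 151
  U = -55 − 2·151 (−47 from intervention) = -404
  C = 178 + 6·151 − 3·(-404) = 2296
  F = 255 + 3·151 + 2296 = 3004
Comparing — Option 1: F=2488, Option 2: F=699, Option 3: F=3004. Highest is 3004 (Option 3).

3004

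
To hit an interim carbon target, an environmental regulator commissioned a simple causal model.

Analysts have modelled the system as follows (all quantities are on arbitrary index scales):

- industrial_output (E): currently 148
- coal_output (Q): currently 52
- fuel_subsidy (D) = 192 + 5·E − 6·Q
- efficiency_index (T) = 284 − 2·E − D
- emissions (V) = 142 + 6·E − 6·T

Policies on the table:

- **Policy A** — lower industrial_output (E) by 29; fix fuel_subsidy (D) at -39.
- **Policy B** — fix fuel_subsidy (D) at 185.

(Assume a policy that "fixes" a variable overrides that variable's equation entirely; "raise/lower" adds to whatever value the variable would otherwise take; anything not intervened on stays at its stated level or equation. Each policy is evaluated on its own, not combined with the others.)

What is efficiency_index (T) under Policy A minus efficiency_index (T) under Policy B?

282

Policy A (E − 29, D := -39):
  E = 148 − 29 = 119
  Q = 52
  D = -39
  T = 284 − 2·119 − (-39) = 85
Policy B (D := 185):
  E = 148
  Q = 52
  D = 185
  T = 284 − 2·148 − 185 = -197
T: 85 − (-197) = 282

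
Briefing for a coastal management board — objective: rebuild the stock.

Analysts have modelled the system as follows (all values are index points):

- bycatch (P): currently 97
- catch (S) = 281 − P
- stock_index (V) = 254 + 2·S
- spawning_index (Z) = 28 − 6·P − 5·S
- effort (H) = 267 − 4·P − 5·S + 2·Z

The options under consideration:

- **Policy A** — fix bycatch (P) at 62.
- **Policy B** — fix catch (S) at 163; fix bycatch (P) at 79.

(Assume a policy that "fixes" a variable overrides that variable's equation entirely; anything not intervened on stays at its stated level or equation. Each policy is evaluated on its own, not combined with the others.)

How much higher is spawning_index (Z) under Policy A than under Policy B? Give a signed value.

-178

Policy A (P := 62):
  P = 62
  S = 281 − 62 = 219
  Z = 28 − 6·62 − 5·219 = -1439
Policy B (S := 163, P := 79):
  P = 79
  S = 163
  Z = 28 − 6·79 − 5·163 = -1261
Z: -1439 − (-1261) = -178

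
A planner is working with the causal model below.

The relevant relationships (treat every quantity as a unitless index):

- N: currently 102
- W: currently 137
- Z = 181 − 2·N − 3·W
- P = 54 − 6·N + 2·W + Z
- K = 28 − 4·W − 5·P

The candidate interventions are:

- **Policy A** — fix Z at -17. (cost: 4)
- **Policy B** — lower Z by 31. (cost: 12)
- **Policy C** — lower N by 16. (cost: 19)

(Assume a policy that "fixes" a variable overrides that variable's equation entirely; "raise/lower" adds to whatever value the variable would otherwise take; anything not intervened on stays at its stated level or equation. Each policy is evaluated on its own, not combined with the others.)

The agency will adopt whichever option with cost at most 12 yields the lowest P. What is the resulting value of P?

Policy A (Z := -17):
  N = 102
  W = 137
  Z = -17
  P = 54 − 6·102 + 2·137 + (-17) = -301
Policy B (Z − 31):
  N = 102
  W = 137
  Z = 181 − 2·102 − 3·137 (−31 from intervention) = -465
  P = 54 − 6·102 + 2·137 + (-465) = -749
Comparing — Policy A: P=-301, Policy B: P=-749. Lowest is -749 (Policy B).

-749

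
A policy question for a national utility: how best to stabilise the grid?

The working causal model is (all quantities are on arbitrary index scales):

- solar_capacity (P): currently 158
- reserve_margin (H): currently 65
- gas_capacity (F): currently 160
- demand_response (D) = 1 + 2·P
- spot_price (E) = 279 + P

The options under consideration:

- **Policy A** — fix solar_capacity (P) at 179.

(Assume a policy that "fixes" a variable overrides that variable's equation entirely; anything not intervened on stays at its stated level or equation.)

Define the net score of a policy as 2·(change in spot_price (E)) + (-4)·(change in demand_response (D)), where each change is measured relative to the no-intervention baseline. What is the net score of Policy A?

Baseline:
  P = 158
  D = 1 + 2·158 = 317
  E = 279 + 158 = 437
Policy A (P := 179):
  P = 179
  D = 1 + 2·179 = 359
  E = 279 + 179 = 458
ΔE = 458 − 437 = 21; ΔD = 359 − 317 = 42
Score = 2·21 + (-4)·42 = -126

-126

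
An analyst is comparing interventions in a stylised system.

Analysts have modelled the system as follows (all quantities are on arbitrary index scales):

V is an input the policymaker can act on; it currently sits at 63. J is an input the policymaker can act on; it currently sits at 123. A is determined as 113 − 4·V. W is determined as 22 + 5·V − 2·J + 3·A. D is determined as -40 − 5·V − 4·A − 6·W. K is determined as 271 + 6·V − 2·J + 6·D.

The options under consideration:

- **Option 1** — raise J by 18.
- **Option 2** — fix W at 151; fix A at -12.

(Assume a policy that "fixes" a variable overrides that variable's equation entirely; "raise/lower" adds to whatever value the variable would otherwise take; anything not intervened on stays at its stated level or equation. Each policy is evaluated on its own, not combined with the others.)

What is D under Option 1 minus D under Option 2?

Option 1 (J + 18):
  V = 63
  J = 123 + 18 = 141
  A = 113 − 4·63 = -139
  W = 22 + 5·63 − 2·141 + 3·(-139) = -362
  D = -40 − 5·63 − 4·(-139) − 6·(-362) = 2373
Option 2 (W := 151, A := -12):
  V = 63
  J = 123
  A = -12
  W = 151
  D = -40 − 5·63 − 4·(-12) − 6·151 = -1213
D: 2373 − (-1213) = 3586

3586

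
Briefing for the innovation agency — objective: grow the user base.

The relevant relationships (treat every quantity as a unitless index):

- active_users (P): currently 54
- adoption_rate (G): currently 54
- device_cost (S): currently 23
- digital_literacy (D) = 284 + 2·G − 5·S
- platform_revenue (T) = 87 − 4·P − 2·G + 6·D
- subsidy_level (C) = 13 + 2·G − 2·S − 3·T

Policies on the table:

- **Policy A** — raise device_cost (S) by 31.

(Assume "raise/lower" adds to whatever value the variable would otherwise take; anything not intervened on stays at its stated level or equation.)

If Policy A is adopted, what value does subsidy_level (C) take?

-1472

Policy A (S + 31):
  P = 54
  G = 54
  S = 23 + 31 = 54
  D = 284 + 2·54 − 5·54 = 122
  T = 87 − 4·54 − 2·54 + 6·122 = 495
  C = 13 + 2·54 − 2·54 − 3·495 = -1472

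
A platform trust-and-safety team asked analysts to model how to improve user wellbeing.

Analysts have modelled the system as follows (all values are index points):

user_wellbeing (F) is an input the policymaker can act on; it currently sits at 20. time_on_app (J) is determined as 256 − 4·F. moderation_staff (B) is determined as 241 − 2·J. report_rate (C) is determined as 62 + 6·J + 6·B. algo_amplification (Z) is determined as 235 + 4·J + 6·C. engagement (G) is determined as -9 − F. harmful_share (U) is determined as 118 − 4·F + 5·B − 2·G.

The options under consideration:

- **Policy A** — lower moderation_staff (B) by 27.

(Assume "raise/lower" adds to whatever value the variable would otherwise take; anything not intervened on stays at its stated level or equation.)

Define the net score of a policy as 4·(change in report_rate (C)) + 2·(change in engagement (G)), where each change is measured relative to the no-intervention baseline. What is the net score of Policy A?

-648

Baseline:
  F = 20
  J = 256 − 4·20 = 176
  B = 241 − 2·176 = -111
  C = 62 + 6·176 + 6·(-111) = 452
  G = -9 − 20 = -29
Policy A (B − 27):
  F = 20
  J = 256 − 4·20 = 176
  B = 241 − 2·176 (−27 from intervention) = -138
  C = 62 + 6·176 + 6·(-138) = 290
  G = -9 − 20 = -29
ΔC = 290 − 452 = -162; ΔG = -29 − (-29) = 0
Score = 4·(-162) + 2·0 = -648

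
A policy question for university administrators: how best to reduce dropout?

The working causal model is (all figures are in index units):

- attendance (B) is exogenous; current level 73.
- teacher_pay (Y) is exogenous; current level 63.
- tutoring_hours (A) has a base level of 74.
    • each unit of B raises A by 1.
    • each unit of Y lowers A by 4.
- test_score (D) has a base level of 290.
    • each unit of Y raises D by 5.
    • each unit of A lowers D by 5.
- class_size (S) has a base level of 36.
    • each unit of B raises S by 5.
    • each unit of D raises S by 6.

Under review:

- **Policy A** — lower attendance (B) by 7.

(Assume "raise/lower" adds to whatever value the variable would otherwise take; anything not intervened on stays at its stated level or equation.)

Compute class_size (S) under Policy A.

Policy A (B − 7):
  B = 73 − 7 = 66
  Y = 63
  A = 74 + 66 − 4·63 = -112
  D = 290 + 5·63 − 5·(-112) = 1165
  S = 36 + 5·66 + 6·1165 = 7356

7356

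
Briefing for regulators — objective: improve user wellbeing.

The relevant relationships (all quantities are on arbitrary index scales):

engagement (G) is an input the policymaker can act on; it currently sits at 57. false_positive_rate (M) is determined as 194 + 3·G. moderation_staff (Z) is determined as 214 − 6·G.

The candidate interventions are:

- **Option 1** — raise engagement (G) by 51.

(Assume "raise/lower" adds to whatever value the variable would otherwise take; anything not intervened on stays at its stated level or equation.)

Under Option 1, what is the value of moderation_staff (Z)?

Option 1 (G + 51):
  G = 57 + 51 = 108
  Z = 214 − 6·108 = -434

-434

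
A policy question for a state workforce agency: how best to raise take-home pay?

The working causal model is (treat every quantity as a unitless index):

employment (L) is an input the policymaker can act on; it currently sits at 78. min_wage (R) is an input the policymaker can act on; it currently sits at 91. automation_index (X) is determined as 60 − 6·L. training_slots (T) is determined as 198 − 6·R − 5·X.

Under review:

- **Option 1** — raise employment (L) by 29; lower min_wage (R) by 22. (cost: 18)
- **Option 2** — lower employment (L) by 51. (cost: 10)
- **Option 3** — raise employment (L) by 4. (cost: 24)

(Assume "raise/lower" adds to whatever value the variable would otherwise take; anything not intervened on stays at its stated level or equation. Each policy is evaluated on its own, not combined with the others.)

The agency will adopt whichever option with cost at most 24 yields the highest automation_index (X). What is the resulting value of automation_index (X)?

-102

Option 1 (L + 29, R − 22):
  L = 78 + 29 = 107
  X = 60 − 6·107 = -582
Option 2 (L − 51):
  L = 78 − 51 = 27
  X = 60 − 6·27 = -102
Option 3 (L + 4):
  L = 78 + 4 = 82
  X = 60 − 6·82 = -432
Comparing — Option 1: X=-582, Option 2: X=-102, Option 3: X=-432. Highest is -102 (Option 2).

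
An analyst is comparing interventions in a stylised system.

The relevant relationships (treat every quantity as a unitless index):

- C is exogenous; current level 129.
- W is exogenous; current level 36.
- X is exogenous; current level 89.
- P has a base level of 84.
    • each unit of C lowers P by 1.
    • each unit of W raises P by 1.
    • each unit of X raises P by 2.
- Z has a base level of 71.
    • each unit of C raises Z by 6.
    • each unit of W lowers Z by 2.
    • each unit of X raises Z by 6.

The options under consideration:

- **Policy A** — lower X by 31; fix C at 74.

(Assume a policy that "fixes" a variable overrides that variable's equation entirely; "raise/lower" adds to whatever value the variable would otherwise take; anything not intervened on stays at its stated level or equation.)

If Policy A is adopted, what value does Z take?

Policy A (X − 31, C := 74):
  C = 74
  W = 36
  X = 89 − 31 = 58
  Z = 71 + 6·74 − 2·36 + 6·58 = 791

791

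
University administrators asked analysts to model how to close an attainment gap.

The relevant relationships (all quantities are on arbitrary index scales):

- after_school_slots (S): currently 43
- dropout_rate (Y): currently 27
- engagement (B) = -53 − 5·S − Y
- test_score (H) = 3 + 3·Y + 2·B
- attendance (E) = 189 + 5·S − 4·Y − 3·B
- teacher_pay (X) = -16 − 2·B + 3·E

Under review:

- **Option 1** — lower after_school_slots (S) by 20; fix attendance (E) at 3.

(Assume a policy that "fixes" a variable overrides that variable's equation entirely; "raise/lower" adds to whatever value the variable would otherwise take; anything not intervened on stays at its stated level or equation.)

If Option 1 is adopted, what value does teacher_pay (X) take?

Option 1 (S − 20, E := 3):
  S = 43 − 20 = 23
  Y = 27
  B = -53 − 5·23 − 27 = -195
  E = 3
  X = -16 − 2·(-195) + 3·3 = 383

383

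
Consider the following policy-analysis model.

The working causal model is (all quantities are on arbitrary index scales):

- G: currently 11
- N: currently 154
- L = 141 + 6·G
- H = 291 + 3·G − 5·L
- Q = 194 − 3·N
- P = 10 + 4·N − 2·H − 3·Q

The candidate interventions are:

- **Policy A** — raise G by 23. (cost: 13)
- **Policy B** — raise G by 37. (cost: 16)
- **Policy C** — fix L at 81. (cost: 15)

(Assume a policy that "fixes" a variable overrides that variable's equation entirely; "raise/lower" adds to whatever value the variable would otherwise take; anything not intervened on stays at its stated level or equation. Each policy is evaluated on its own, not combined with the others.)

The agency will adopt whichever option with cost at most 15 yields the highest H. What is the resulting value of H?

Policy A (G + 23):
  G = 11 + 23 = 34
  L = 141 + 6·34 = 345
  H = 291 + 3·34 − 5·345 = -1332
Policy C (L := 81):
  G = 11
  L = 81
  H = 291 + 3·11 − 5·81 = -81
Comparing — Policy A: H=-1332, Policy C: H=-81. Highest is -81 (Policy C).

-81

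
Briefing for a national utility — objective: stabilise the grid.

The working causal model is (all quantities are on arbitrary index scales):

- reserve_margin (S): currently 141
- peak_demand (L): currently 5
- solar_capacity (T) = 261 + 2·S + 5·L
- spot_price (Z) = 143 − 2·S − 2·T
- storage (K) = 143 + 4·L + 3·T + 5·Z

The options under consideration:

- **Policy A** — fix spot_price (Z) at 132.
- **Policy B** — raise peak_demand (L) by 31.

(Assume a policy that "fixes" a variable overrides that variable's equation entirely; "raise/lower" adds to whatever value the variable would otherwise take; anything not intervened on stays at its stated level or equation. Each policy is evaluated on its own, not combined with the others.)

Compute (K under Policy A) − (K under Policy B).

Policy A (Z := 132):
  S = 141
  L = 5
  T = 261 + 2·141 + 5·5 = 568
  Z = 132
  K = 143 + 4·5 + 3·568 + 5·132 = 2527
Policy B (L + 31):
  S = 141
  L = 5 + 31 = 36
  T = 261 + 2·141 + 5·36 = 723
  Z = 143 − 2·141 − 2·723 = -1585
  K = 143 + 4·36 + 3·723 + 5·(-1585) = -5469
K: 2527 − (-5469) = 7996

7996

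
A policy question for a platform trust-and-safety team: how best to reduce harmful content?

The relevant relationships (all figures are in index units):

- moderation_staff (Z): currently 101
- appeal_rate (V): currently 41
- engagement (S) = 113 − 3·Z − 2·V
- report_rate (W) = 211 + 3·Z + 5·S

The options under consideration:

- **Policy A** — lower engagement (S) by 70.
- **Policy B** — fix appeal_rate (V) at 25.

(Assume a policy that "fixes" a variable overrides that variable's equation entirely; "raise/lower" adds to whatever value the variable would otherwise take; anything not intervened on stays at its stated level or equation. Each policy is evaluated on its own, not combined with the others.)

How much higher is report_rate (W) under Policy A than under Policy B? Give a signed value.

Policy A (S − 70):
  Z = 101
  V = 41
  S = 113 − 3·101 − 2·41 (−70 from intervention) = -342
  W = 211 + 3·101 + 5·(-342) = -1196
Policy B (V := 25):
  Z = 101
  V = 25
  S = 113 − 3·101 − 2·25 = -240
  W = 211 + 3·101 + 5·(-240) = -686
W: -1196 − (-686) = -510

-510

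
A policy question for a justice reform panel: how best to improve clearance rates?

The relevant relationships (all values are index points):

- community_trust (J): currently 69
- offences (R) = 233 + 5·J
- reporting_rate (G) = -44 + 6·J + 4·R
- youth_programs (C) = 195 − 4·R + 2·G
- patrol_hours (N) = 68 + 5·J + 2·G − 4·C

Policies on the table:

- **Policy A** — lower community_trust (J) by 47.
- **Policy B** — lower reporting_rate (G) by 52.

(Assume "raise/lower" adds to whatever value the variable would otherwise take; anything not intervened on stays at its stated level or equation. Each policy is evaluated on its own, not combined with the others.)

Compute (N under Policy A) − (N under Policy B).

3025

Policy A (J − 47):
  J = 69 − 47 = 22
  R = 233 + 5·22 = 343
  G = -44 + 6·22 + 4·343 = 1460
  C = 195 − 4·343 + 2·1460 = 1743
  N = 68 + 5·22 + 2·1460 − 4·1743 = -3874
Policy B (G − 52):
  J = 69
  R = 233 + 5·69 = 578
  G = -44 + 6·69 + 4·578 (−52 from intervention) = 2630
  C = 195 − 4·578 + 2·2630 = 3143
  N = 68 + 5·69 + 2·2630 − 4·3143 = -6899
N: -3874 − (-6899) = 3025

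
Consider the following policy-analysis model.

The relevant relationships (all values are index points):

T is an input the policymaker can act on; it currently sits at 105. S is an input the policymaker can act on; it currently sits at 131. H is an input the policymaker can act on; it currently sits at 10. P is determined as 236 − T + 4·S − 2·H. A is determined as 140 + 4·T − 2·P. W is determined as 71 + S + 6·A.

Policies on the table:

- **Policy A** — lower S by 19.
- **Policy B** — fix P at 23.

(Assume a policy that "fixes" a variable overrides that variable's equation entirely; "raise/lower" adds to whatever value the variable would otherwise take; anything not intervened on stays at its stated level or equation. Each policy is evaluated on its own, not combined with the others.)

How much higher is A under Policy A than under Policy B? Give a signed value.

Policy A (S − 19):
  T = 105
  S = 131 − 19 = 112
  H = 10
  P = 236 − 105 + 4·112 − 2·10 = 559
  A = 140 + 4·105 − 2·559 = -558
Policy B (P := 23):
  T = 105
  S = 131
  H = 10
  P = 23
  A = 140 + 4·105 − 2·23 = 514
A: -558 − 514 = -1072

-1072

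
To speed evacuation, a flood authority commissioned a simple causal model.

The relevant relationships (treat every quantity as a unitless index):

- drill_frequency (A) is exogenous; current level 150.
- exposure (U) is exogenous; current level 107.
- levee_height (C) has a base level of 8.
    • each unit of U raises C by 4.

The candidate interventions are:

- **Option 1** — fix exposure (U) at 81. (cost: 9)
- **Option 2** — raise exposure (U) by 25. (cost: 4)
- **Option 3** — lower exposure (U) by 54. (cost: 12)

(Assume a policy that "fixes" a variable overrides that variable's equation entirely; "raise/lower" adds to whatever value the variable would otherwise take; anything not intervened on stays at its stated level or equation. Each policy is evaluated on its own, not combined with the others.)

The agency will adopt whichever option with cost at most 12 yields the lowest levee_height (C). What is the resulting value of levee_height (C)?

220

Option 1 (U := 81):
  U = 81
  C = 8 + 4·81 = 332
Option 2 (U + 25):
  U = 107 + 25 = 132
  C = 8 + 4·132 = 536
Option 3 (U − 54):
  U = 107 − 54 = 53
  C = 8 + 4·53 = 220
Comparing — Option 1: C=332, Option 2: C=536, Option 3: C=220. Lowest is 220 (Option 3).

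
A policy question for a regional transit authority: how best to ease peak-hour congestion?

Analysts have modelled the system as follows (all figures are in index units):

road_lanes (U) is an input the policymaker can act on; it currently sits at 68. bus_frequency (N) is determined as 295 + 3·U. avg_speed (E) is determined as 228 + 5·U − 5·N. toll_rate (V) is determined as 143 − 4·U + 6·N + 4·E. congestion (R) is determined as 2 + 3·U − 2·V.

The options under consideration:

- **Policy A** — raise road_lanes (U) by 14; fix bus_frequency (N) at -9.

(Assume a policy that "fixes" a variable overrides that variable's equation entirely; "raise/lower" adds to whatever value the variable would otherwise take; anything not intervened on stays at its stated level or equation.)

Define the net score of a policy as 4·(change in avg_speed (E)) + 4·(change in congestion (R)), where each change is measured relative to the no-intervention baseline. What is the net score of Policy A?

Baseline:
  U = 68
  N = 295 + 3·68 = 499
  E = 228 + 5·68 − 5·499 = -1927
  V = 143 − 4·68 + 6·499 + 4·(-1927) = -4843
  R = 2 + 3·68 − 2·(-4843) = 9892
Policy A (U + 14, N := -9):
  U = 68 + 14 = 82
  N = -9
  E = 228 + 5·82 − 5·(-9) = 683
  V = 143 − 4·82 + 6·(-9) + 4·683 = 2493
  R = 2 + 3·82 − 2·2493 = -4738
ΔE = 683 − (-1927) = 2610; ΔR = -4738 − 9892 = -14630
Score = 4·2610 + 4·(-14630) = -48080

-48080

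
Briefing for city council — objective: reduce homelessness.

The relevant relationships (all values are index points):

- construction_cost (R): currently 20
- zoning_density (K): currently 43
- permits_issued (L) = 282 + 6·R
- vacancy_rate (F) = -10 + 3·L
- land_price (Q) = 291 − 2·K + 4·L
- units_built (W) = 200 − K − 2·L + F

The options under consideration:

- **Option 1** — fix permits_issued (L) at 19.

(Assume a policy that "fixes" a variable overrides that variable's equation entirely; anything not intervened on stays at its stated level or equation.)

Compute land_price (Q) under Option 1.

281

Option 1 (L := 19):
  R = 20
  K = 43
  L = 19
  Q = 291 − 2·43 + 4·19 = 281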